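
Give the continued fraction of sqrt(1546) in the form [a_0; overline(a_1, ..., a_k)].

Write x_i = (sqrt(1546) + m_i)/d_i with (m_0, d_0) = (0, 1). a_0 = floor(sqrt(1546)) = 39, since 39^2 = 1521 <= 1546 < 1600 = 40^2.
Iterate m_{i+1} = d_i*a_i - m_i, d_{i+1} = (1546 - m_{i+1}^2)/d_i, a_{i+1} = floor((a_0 + m_{i+1})/d_{i+1}):
  m_1 = 1*39 - 0 = 39, d_1 = (1546 - 39^2)/1 = 25/1 = 25, a_1 = floor((39 + 39)/25) = 3.
  m_2 = 25*3 - 39 = 36, d_2 = (1546 - 36^2)/25 = 250/25 = 10, a_2 = floor((39 + 36)/10) = 7.
  m_3 = 10*7 - 36 = 34, d_3 = (1546 - 34^2)/10 = 390/10 = 39, a_3 = floor((39 + 34)/39) = 1.
  m_4 = 39*1 - 34 = 5, d_4 = (1546 - 5^2)/39 = 1521/39 = 39, a_4 = floor((39 + 5)/39) = 1.
  m_5 = 39*1 - 5 = 34, d_5 = (1546 - 34^2)/39 = 390/39 = 10, a_5 = floor((39 + 34)/10) = 7.
  m_6 = 10*7 - 34 = 36, d_6 = (1546 - 36^2)/10 = 250/10 = 25, a_6 = floor((39 + 36)/25) = 3.
  m_7 = 25*3 - 36 = 39, d_7 = (1546 - 39^2)/25 = 25/25 = 1, a_7 = floor((39 + 39)/1) = 78.
  m_8 = 1*78 - 39 = 39, d_8 = (1546 - 39^2)/1 = 25/1 = 25: (m_8, d_8) = (m_1, d_1) = (39, 25), so from here the quotients repeat a_1, ..., a_7; the period length is 7.
Hence the expansion of sqrt(1546) is a_0 = 39 followed by the repeating block 3, 7, 1, 1, 7, 3, 78 (period 7).

[39; overline(3, 7, 1, 1, 7, 3, 78)]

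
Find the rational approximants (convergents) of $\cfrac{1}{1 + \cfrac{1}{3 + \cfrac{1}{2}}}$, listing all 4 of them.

0/1, 1/1, 3/4, 7/9

Using the convergent recurrence p_i = a_i*p_{i-1} + p_{i-2}, q_i = a_i*q_{i-1} + q_{i-2} with p_{-2}=0, p_{-1}=1, q_{-2}=1, q_{-1}=0:
  i=0: a_0=0, p_0 = 0*1 + 0 = 0, q_0 = 0*0 + 1 = 1.
  i=1: a_1=1, p_1 = 1*0 + 1 = 1, q_1 = 1*1 + 0 = 1.
  i=2: a_2=3, p_2 = 3*1 + 0 = 3, q_2 = 3*1 + 1 = 4.
  i=3: a_3=2, p_3 = 2*3 + 1 = 7, q_3 = 2*4 + 1 = 9.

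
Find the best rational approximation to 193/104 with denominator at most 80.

Expand x = 193/104 as a continued fraction with the Euclidean algorithm:
  193 = 1*104 + 89, so a_0 = 1.
  104 = 1*89 + 15, so a_1 = 1.
  89 = 5*15 + 14, so a_2 = 5.
  15 = 1*14 + 1, so a_3 = 1.
  14 = 14*1 + 0, so a_4 = 14.
so x = [1; 1, 5, 1, 14].
Convergents (p_i = a_i*p_{i-1} + p_{i-2}, q_i = a_i*q_{i-1} + q_{i-2} with p_{-2}=0, p_{-1}=1, q_{-2}=1, q_{-1}=0), until the denominator exceeds 80:
  i=0: a_0=1, p_0 = 1*1 + 0 = 1, q_0 = 1*0 + 1 = 1.
  i=1: a_1=1, p_1 = 1*1 + 1 = 2, q_1 = 1*1 + 0 = 1.
  i=2: a_2=5, p_2 = 5*2 + 1 = 11, q_2 = 5*1 + 1 = 6.
  i=3: a_3=1, p_3 = 1*11 + 2 = 13, q_3 = 1*6 + 1 = 7.
  i=4: a_4=14, p_4 = 14*13 + 11 = 193, q_4 = 14*7 + 6 = 104.
q_4 = 104 > 80, so the last convergent with denominator <= 80 is p_3/q_3 = 13/7.
The closest fraction with denominator <= 80 is either p_3/q_3 or the intermediate fraction (k*p_3 + p_2)/(k*q_3 + q_2) with the largest k >= 1 whose denominator stays <= 80; these approach x as k grows, and every other convergent or intermediate fraction in range is farther away.
Largest k: floor((80 - q_2)/q_3) = floor((80 - 6)/7) = 10.
That gives (10*13 + 11)/(10*7 + 6) = 141/76.
Compare the errors: |x - 13/7| = |193*7 - 13*104|/(104*7) = 1/728, and |x - 141/76| = |193*76 - 141*104|/(104*76) = 4/7904.
Cross-multiplying, 4*728 = 2912 < 7904 = 1*7904, so 4/7904 is smaller: the intermediate fraction 141/76 is closer to x than 13/7.

141/76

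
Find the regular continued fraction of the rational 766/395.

Run the Euclidean algorithm on 766 and 395; the successive quotients are the partial quotients a_0, a_1, ... (each step inverts the fractional part left over by the previous one):
  766 = 1*395 + 371, so a_0 = 1.
  395 = 1*371 + 24, so a_1 = 1.
  371 = 15*24 + 11, so a_2 = 15.
  24 = 2*11 + 2, so a_3 = 2.
  11 = 5*2 + 1, so a_4 = 5.
  2 = 2*1 + 0, so a_5 = 2.
The remainder reaches 0 after 6 divisions, so the expansion has 6 partial quotients, read off in order.

[1; 1, 15, 2, 5, 2]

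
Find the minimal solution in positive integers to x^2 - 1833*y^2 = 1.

(x, y) = (4253783, 99356)

First expand sqrt(1833) as a continued fraction. With x_i = (sqrt(1833) + m_i)/d_i and (m_0, d_0) = (0, 1): a_0 = floor(sqrt(1833)) = 42, since 42^2 = 1764 <= 1833 < 1849 = 43^2.
Iterate m_{i+1} = d_i*a_i - m_i, d_{i+1} = (1833 - m_{i+1}^2)/d_i, a_{i+1} = floor((a_0 + m_{i+1})/d_{i+1}):
  m_1 = 1*42 - 0 = 42, d_1 = (1833 - 42^2)/1 = 69/1 = 69, a_1 = floor((42 + 42)/69) = 1.
  m_2 = 69*1 - 42 = 27, d_2 = (1833 - 27^2)/69 = 1104/69 = 16, a_2 = floor((42 + 27)/16) = 4.
  m_3 = 16*4 - 27 = 37, d_3 = (1833 - 37^2)/16 = 464/16 = 29, a_3 = floor((42 + 37)/29) = 2.
  m_4 = 29*2 - 37 = 21, d_4 = (1833 - 21^2)/29 = 1392/29 = 48, a_4 = floor((42 + 21)/48) = 1.
  m_5 = 48*1 - 21 = 27, d_5 = (1833 - 27^2)/48 = 1104/48 = 23, a_5 = floor((42 + 27)/23) = 3.
  m_6 = 23*3 - 27 = 42, d_6 = (1833 - 42^2)/23 = 69/23 = 3, a_6 = floor((42 + 42)/3) = 28.
  m_7 = 3*28 - 42 = 42, d_7 = (1833 - 42^2)/3 = 69/3 = 23, a_7 = floor((42 + 42)/23) = 3.
  m_8 = 23*3 - 42 = 27, d_8 = (1833 - 27^2)/23 = 1104/23 = 48, a_8 = floor((42 + 27)/48) = 1.
  m_9 = 48*1 - 27 = 21, d_9 = (1833 - 21^2)/48 = 1392/48 = 29, a_9 = floor((42 + 21)/29) = 2.
  m_10 = 29*2 - 21 = 37, d_10 = (1833 - 37^2)/29 = 464/29 = 16, a_10 = floor((42 + 37)/16) = 4.
  m_11 = 16*4 - 37 = 27, d_11 = (1833 - 27^2)/16 = 1104/16 = 69, a_11 = floor((42 + 27)/69) = 1.
  m_12 = 69*1 - 27 = 42, d_12 = (1833 - 42^2)/69 = 69/69 = 1, a_12 = floor((42 + 42)/1) = 84.
  m_13 = 1*84 - 42 = 42, d_13 = (1833 - 42^2)/1 = 69/1 = 69: (m_13, d_13) = (m_1, d_1) = (42, 69), so from here the quotients repeat a_1, ..., a_12; the period length is 12.
So sqrt(1833) = [42; (1, 4, 2, 1, 3, 28, 3, 1, 2, 4, 1, 84)] with period length k = 12.
k is even, so the fundamental solution of x^2 - 1833y^2 = 1 is (p_{k-1}, q_{k-1}) = (p_11, q_11); compute convergents through index 11.
Convergents (p_i = a_i*p_{i-1} + p_{i-2}, q_i = a_i*q_{i-1} + q_{i-2} with p_{-2}=0, p_{-1}=1, q_{-2}=1, q_{-1}=0):
  i=0: a_0=42, p_0 = 42*1 + 0 = 42, q_0 = 42*0 + 1 = 1.
  i=1: a_1=1, p_1 = 1*42 + 1 = 43, q_1 = 1*1 + 0 = 1.
  i=2: a_2=4, p_2 = 4*43 + 42 = 214, q_2 = 4*1 + 1 = 5.
  i=3: a_3=2, p_3 = 2*214 + 43 = 471, q_3 = 2*5 + 1 = 11.
  i=4: a_4=1, p_4 = 1*471 + 214 = 685, q_4 = 1*11 + 5 = 16.
  i=5: a_5=3, p_5 = 3*685 + 471 = 2526, q_5 = 3*16 + 11 = 59.
  i=6: a_6=28, p_6 = 28*2526 + 685 = 71413, q_6 = 28*59 + 16 = 1668.
  i=7: a_7=3, p_7 = 3*71413 + 2526 = 216765, q_7 = 3*1668 + 59 = 5063.
  i=8: a_8=1, p_8 = 1*216765 + 71413 = 288178, q_8 = 1*5063 + 1668 = 6731.
  i=9: a_9=2, p_9 = 2*288178 + 216765 = 793121, q_9 = 2*6731 + 5063 = 18525.
  i=10: a_10=4, p_10 = 4*793121 + 288178 = 3460662, q_10 = 4*18525 + 6731 = 80831.
  i=11: a_11=1, p_11 = 1*3460662 + 793121 = 4253783, q_11 = 1*80831 + 18525 = 99356.
Check: 4253783^2 - 1833*99356^2 = 18094669811089 - 18094669811088 = 1, so (x, y) = (4253783, 99356) solves the equation, and by the theorem it is the least positive solution.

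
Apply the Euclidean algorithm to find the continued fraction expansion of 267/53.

Run the Euclidean algorithm on 267 and 53; the successive quotients are the partial quotients a_0, a_1, ... (each step inverts the fractional part left over by the previous one):
  267 = 5*53 + 2, so a_0 = 5.
  53 = 26*2 + 1, so a_1 = 26.
  2 = 2*1 + 0, so a_2 = 2.
The remainder reaches 0 after 3 divisions, so the expansion has 3 partial quotients, read off in order.

[5; 26, 2]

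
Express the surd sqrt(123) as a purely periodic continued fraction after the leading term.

[11; (11, 22)]

Write x_i = (sqrt(123) + m_i)/d_i with (m_0, d_0) = (0, 1). a_0 = floor(sqrt(123)) = 11, since 11^2 = 121 <= 123 < 144 = 12^2.
Iterate m_{i+1} = d_i*a_i - m_i, d_{i+1} = (123 - m_{i+1}^2)/d_i, a_{i+1} = floor((a_0 + m_{i+1})/d_{i+1}):
  m_1 = 1*11 - 0 = 11, d_1 = (123 - 11^2)/1 = 2/1 = 2, a_1 = floor((11 + 11)/2) = 11.
  m_2 = 2*11 - 11 = 11, d_2 = (123 - 11^2)/2 = 2/2 = 1, a_2 = floor((11 + 11)/1) = 22.
  m_3 = 1*22 - 11 = 11, d_3 = (123 - 11^2)/1 = 2/1 = 2: (m_3, d_3) = (m_1, d_1) = (11, 2), so from here the quotients repeat a_1, a_2; the period length is 2.
Hence the expansion of sqrt(123) is a_0 = 11 followed by the repeating block 11, 22 (period 2).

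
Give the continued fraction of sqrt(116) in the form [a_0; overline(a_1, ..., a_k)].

[10; overline(1, 3, 2, 1, 4, 1, 2, 3, 1, 20)]

Write x_i = (sqrt(116) + m_i)/d_i with (m_0, d_0) = (0, 1). a_0 = floor(sqrt(116)) = 10, since 10^2 = 100 <= 116 < 121 = 11^2.
Iterate m_{i+1} = d_i*a_i - m_i, d_{i+1} = (116 - m_{i+1}^2)/d_i, a_{i+1} = floor((a_0 + m_{i+1})/d_{i+1}):
  m_1 = 1*10 - 0 = 10, d_1 = (116 - 10^2)/1 = 16/1 = 16, a_1 = floor((10 + 10)/16) = 1.
  m_2 = 16*1 - 10 = 6, d_2 = (116 - 6^2)/16 = 80/16 = 5, a_2 = floor((10 + 6)/5) = 3.
  m_3 = 5*3 - 6 = 9, d_3 = (116 - 9^2)/5 = 35/5 = 7, a_3 = floor((10 + 9)/7) = 2.
  m_4 = 7*2 - 9 = 5, d_4 = (116 - 5^2)/7 = 91/7 = 13, a_4 = floor((10 + 5)/13) = 1.
  m_5 = 13*1 - 5 = 8, d_5 = (116 - 8^2)/13 = 52/13 = 4, a_5 = floor((10 + 8)/4) = 4.
  m_6 = 4*4 - 8 = 8, d_6 = (116 - 8^2)/4 = 52/4 = 13, a_6 = floor((10 + 8)/13) = 1.
  m_7 = 13*1 - 8 = 5, d_7 = (116 - 5^2)/13 = 91/13 = 7, a_7 = floor((10 + 5)/7) = 2.
  m_8 = 7*2 - 5 = 9, d_8 = (116 - 9^2)/7 = 35/7 = 5, a_8 = floor((10 + 9)/5) = 3.
  m_9 = 5*3 - 9 = 6, d_9 = (116 - 6^2)/5 = 80/5 = 16, a_9 = floor((10 + 6)/16) = 1.
  m_10 = 16*1 - 6 = 10, d_10 = (116 - 10^2)/16 = 16/16 = 1, a_10 = floor((10 + 10)/1) = 20.
  m_11 = 1*20 - 10 = 10, d_11 = (116 - 10^2)/1 = 16/1 = 16: (m_11, d_11) = (m_1, d_1) = (10, 16), so from here the quotients repeat a_1, ..., a_10; the period length is 10.
Hence the expansion of sqrt(116) is a_0 = 10 followed by the repeating block 1, 3, 2, 1, 4, 1, 2, 3, 1, 20 (period 10).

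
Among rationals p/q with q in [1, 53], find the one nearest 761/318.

67/28

Expand x = 761/318 as a continued fraction with the Euclidean algorithm:
  761 = 2*318 + 125, so a_0 = 2.
  318 = 2*125 + 68, so a_1 = 2.
  125 = 1*68 + 57, so a_2 = 1.
  68 = 1*57 + 11, so a_3 = 1.
  57 = 5*11 + 2, so a_4 = 5.
  11 = 5*2 + 1, so a_5 = 5.
  2 = 2*1 + 0, so a_6 = 2.
so x = [2; 2, 1, 1, 5, 5, 2].
Convergents (p_i = a_i*p_{i-1} + p_{i-2}, q_i = a_i*q_{i-1} + q_{i-2} with p_{-2}=0, p_{-1}=1, q_{-2}=1, q_{-1}=0), until the denominator exceeds 53:
  i=0: a_0=2, p_0 = 2*1 + 0 = 2, q_0 = 2*0 + 1 = 1.
  i=1: a_1=2, p_1 = 2*2 + 1 = 5, q_1 = 2*1 + 0 = 2.
  i=2: a_2=1, p_2 = 1*5 + 2 = 7, q_2 = 1*2 + 1 = 3.
  i=3: a_3=1, p_3 = 1*7 + 5 = 12, q_3 = 1*3 + 2 = 5.
  i=4: a_4=5, p_4 = 5*12 + 7 = 67, q_4 = 5*5 + 3 = 28.
  i=5: a_5=5, p_5 = 5*67 + 12 = 347, q_5 = 5*28 + 5 = 145.
q_5 = 145 > 53, so the last convergent with denominator <= 53 is p_4/q_4 = 67/28.
The closest fraction with denominator <= 53 is either p_4/q_4 or the intermediate fraction (k*p_4 + p_3)/(k*q_4 + q_3) with the largest k >= 1 whose denominator stays <= 53; these approach x as k grows, and every other convergent or intermediate fraction in range is farther away.
Largest k: floor((53 - q_3)/q_4) = floor((53 - 5)/28) = 1.
That gives (1*67 + 12)/(1*28 + 5) = 79/33.
Compare the errors: |x - 67/28| = |761*28 - 67*318|/(318*28) = 2/8904, and |x - 79/33| = |761*33 - 79*318|/(318*33) = 9/10494.
Cross-multiplying, 2*10494 = 20988 < 80136 = 9*8904, so 2/8904 is smaller: the convergent 67/28 is closer to x than 79/33.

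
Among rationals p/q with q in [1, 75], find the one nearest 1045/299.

Expand x = 1045/299 as a continued fraction with the Euclidean algorithm:
  1045 = 3*299 + 148, so a_0 = 3.
  299 = 2*148 + 3, so a_1 = 2.
  148 = 49*3 + 1, so a_2 = 49.
  3 = 3*1 + 0, so a_3 = 3.
so x = [3; 2, 49, 3].
Convergents (p_i = a_i*p_{i-1} + p_{i-2}, q_i = a_i*q_{i-1} + q_{i-2} with p_{-2}=0, p_{-1}=1, q_{-2}=1, q_{-1}=0), until the denominator exceeds 75:
  i=0: a_0=3, p_0 = 3*1 + 0 = 3, q_0 = 3*0 + 1 = 1.
  i=1: a_1=2, p_1 = 2*3 + 1 = 7, q_1 = 2*1 + 0 = 2.
  i=2: a_2=49, p_2 = 49*7 + 3 = 346, q_2 = 49*2 + 1 = 99.
q_2 = 99 > 75, so the last convergent with denominator <= 75 is p_1/q_1 = 7/2.
The closest fraction with denominator <= 75 is either p_1/q_1 or the intermediate fraction (k*p_1 + p_0)/(k*q_1 + q_0) with the largest k >= 1 whose denominator stays <= 75; these approach x as k grows, and every other convergent or intermediate fraction in range is farther away.
Largest k: floor((75 - q_0)/q_1) = floor((75 - 1)/2) = 37.
That gives (37*7 + 3)/(37*2 + 1) = 262/75.
Compare the errors: |x - 7/2| = |1045*2 - 7*299|/(299*2) = 3/598, and |x - 262/75| = |1045*75 - 262*299|/(299*75) = 37/22425.
Cross-multiplying, 37*598 = 22126 < 67275 = 3*22425, so 37/22425 is smaller: the intermediate fraction 262/75 is closer to x than 7/2.

262/75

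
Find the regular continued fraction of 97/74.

[1; 3, 4, 1, 1, 2]

Run the Euclidean algorithm on 97 and 74; the successive quotients are the partial quotients a_0, a_1, ... (each step inverts the fractional part left over by the previous one):
  97 = 1*74 + 23, so a_0 = 1.
  74 = 3*23 + 5, so a_1 = 3.
  23 = 4*5 + 3, so a_2 = 4.
  5 = 1*3 + 2, so a_3 = 1.
  3 = 1*2 + 1, so a_4 = 1.
  2 = 2*1 + 0, so a_5 = 2.
The remainder reaches 0 after 6 divisions, so the expansion has 6 partial quotients, read off in order.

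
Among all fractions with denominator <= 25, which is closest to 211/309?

15/22

Expand x = 211/309 as a continued fraction with the Euclidean algorithm:
  211 = 0*309 + 211, so a_0 = 0.
  309 = 1*211 + 98, so a_1 = 1.
  211 = 2*98 + 15, so a_2 = 2.
  98 = 6*15 + 8, so a_3 = 6.
  15 = 1*8 + 7, so a_4 = 1.
  8 = 1*7 + 1, so a_5 = 1.
  7 = 7*1 + 0, so a_6 = 7.
so x = [0; 1, 2, 6, 1, 1, 7].
Convergents (p_i = a_i*p_{i-1} + p_{i-2}, q_i = a_i*q_{i-1} + q_{i-2} with p_{-2}=0, p_{-1}=1, q_{-2}=1, q_{-1}=0), until the denominator exceeds 25:
  i=0: a_0=0, p_0 = 0*1 + 0 = 0, q_0 = 0*0 + 1 = 1.
  i=1: a_1=1, p_1 = 1*0 + 1 = 1, q_1 = 1*1 + 0 = 1.
  i=2: a_2=2, p_2 = 2*1 + 0 = 2, q_2 = 2*1 + 1 = 3.
  i=3: a_3=6, p_3 = 6*2 + 1 = 13, q_3 = 6*3 + 1 = 19.
  i=4: a_4=1, p_4 = 1*13 + 2 = 15, q_4 = 1*19 + 3 = 22.
  i=5: a_5=1, p_5 = 1*15 + 13 = 28, q_5 = 1*22 + 19 = 41.
q_5 = 41 > 25, so the last convergent with denominator <= 25 is p_4/q_4 = 15/22.
The closest fraction with denominator <= 25 is either p_4/q_4 or the intermediate fraction (k*p_4 + p_3)/(k*q_4 + q_3) with the largest k >= 1 whose denominator stays <= 25; these approach x as k grows, and every other convergent or intermediate fraction in range is farther away.
Largest k: floor((25 - q_3)/q_4) = floor((25 - 19)/22) = 0.
Since k = 0, no intermediate fraction beyond p_4/q_4 has denominator <= 25, so the convergent 15/22 is the closest (its error is |211*22 - 15*309|/(309*22) = 7/6798).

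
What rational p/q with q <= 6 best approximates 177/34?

26/5

Expand x = 177/34 as a continued fraction with the Euclidean algorithm:
  177 = 5*34 + 7, so a_0 = 5.
  34 = 4*7 + 6, so a_1 = 4.
  7 = 1*6 + 1, so a_2 = 1.
  6 = 6*1 + 0, so a_3 = 6.
so x = [5; 4, 1, 6].
Convergents (p_i = a_i*p_{i-1} + p_{i-2}, q_i = a_i*q_{i-1} + q_{i-2} with p_{-2}=0, p_{-1}=1, q_{-2}=1, q_{-1}=0), until the denominator exceeds 6:
  i=0: a_0=5, p_0 = 5*1 + 0 = 5, q_0 = 5*0 + 1 = 1.
  i=1: a_1=4, p_1 = 4*5 + 1 = 21, q_1 = 4*1 + 0 = 4.
  i=2: a_2=1, p_2 = 1*21 + 5 = 26, q_2 = 1*4 + 1 = 5.
  i=3: a_3=6, p_3 = 6*26 + 21 = 177, q_3 = 6*5 + 4 = 34.
q_3 = 34 > 6, so the last convergent with denominator <= 6 is p_2/q_2 = 26/5.
The closest fraction with denominator <= 6 is either p_2/q_2 or the intermediate fraction (k*p_2 + p_1)/(k*q_2 + q_1) with the largest k >= 1 whose denominator stays <= 6; these approach x as k grows, and every other convergent or intermediate fraction in range is farther away.
Largest k: floor((6 - q_1)/q_2) = floor((6 - 4)/5) = 0.
Since k = 0, no intermediate fraction beyond p_2/q_2 has denominator <= 6, so the convergent 26/5 is the closest (its error is |177*5 - 26*34|/(34*5) = 1/170).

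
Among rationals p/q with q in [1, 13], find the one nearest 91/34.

8/3

Expand x = 91/34 as a continued fraction with the Euclidean algorithm:
  91 = 2*34 + 23, so a_0 = 2.
  34 = 1*23 + 11, so a_1 = 1.
  23 = 2*11 + 1, so a_2 = 2.
  11 = 11*1 + 0, so a_3 = 11.
so x = [2; 1, 2, 11].
Convergents (p_i = a_i*p_{i-1} + p_{i-2}, q_i = a_i*q_{i-1} + q_{i-2} with p_{-2}=0, p_{-1}=1, q_{-2}=1, q_{-1}=0), until the denominator exceeds 13:
  i=0: a_0=2, p_0 = 2*1 + 0 = 2, q_0 = 2*0 + 1 = 1.
  i=1: a_1=1, p_1 = 1*2 + 1 = 3, q_1 = 1*1 + 0 = 1.
  i=2: a_2=2, p_2 = 2*3 + 2 = 8, q_2 = 2*1 + 1 = 3.
  i=3: a_3=11, p_3 = 11*8 + 3 = 91, q_3 = 11*3 + 1 = 34.
q_3 = 34 > 13, so the last convergent with denominator <= 13 is p_2/q_2 = 8/3.
The closest fraction with denominator <= 13 is either p_2/q_2 or the intermediate fraction (k*p_2 + p_1)/(k*q_2 + q_1) with the largest k >= 1 whose denominator stays <= 13; these approach x as k grows, and every other convergent or intermediate fraction in range is farther away.
Largest k: floor((13 - q_1)/q_2) = floor((13 - 1)/3) = 4.
That gives (4*8 + 3)/(4*3 + 1) = 35/13.
Compare the errors: |x - 8/3| = |91*3 - 8*34|/(34*3) = 1/102, and |x - 35/13| = |91*13 - 35*34|/(34*13) = 7/442.
Cross-multiplying, 1*442 = 442 < 714 = 7*102, so 1/102 is smaller: the convergent 8/3 is closer to x than 35/13.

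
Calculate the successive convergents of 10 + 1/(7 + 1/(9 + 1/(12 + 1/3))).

10/1, 71/7, 649/64, 7859/775, 24226/2389

Using the convergent recurrence p_i = a_i*p_{i-1} + p_{i-2}, q_i = a_i*q_{i-1} + q_{i-2} with p_{-2}=0, p_{-1}=1, q_{-2}=1, q_{-1}=0:
  i=0: a_0=10, p_0 = 10*1 + 0 = 10, q_0 = 10*0 + 1 = 1.
  i=1: a_1=7, p_1 = 7*10 + 1 = 71, q_1 = 7*1 + 0 = 7.
  i=2: a_2=9, p_2 = 9*71 + 10 = 649, q_2 = 9*7 + 1 = 64.
  i=3: a_3=12, p_3 = 12*649 + 71 = 7859, q_3 = 12*64 + 7 = 775.
  i=4: a_4=3, p_4 = 3*7859 + 649 = 24226, q_4 = 3*775 + 64 = 2389.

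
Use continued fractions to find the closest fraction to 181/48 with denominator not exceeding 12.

Expand x = 181/48 as a continued fraction with the Euclidean algorithm:
  181 = 3*48 + 37, so a_0 = 3.
  48 = 1*37 + 11, so a_1 = 1.
  37 = 3*11 + 4, so a_2 = 3.
  11 = 2*4 + 3, so a_3 = 2.
  4 = 1*3 + 1, so a_4 = 1.
  3 = 3*1 + 0, so a_5 = 3.
so x = [3; 1, 3, 2, 1, 3].
Convergents (p_i = a_i*p_{i-1} + p_{i-2}, q_i = a_i*q_{i-1} + q_{i-2} with p_{-2}=0, p_{-1}=1, q_{-2}=1, q_{-1}=0), until the denominator exceeds 12:
  i=0: a_0=3, p_0 = 3*1 + 0 = 3, q_0 = 3*0 + 1 = 1.
  i=1: a_1=1, p_1 = 1*3 + 1 = 4, q_1 = 1*1 + 0 = 1.
  i=2: a_2=3, p_2 = 3*4 + 3 = 15, q_2 = 3*1 + 1 = 4.
  i=3: a_3=2, p_3 = 2*15 + 4 = 34, q_3 = 2*4 + 1 = 9.
  i=4: a_4=1, p_4 = 1*34 + 15 = 49, q_4 = 1*9 + 4 = 13.
q_4 = 13 > 12, so the last convergent with denominator <= 12 is p_3/q_3 = 34/9.
The closest fraction with denominator <= 12 is either p_3/q_3 or the intermediate fraction (k*p_3 + p_2)/(k*q_3 + q_2) with the largest k >= 1 whose denominator stays <= 12; these approach x as k grows, and every other convergent or intermediate fraction in range is farther away.
Largest k: floor((12 - q_2)/q_3) = floor((12 - 4)/9) = 0.
Since k = 0, no intermediate fraction beyond p_3/q_3 has denominator <= 12, so the convergent 34/9 is the closest (its error is |181*9 - 34*48|/(48*9) = 3/432).

34/9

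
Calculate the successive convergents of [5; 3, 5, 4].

5/1, 16/3, 85/16, 356/67

Using the convergent recurrence p_i = a_i*p_{i-1} + p_{i-2}, q_i = a_i*q_{i-1} + q_{i-2} with p_{-2}=0, p_{-1}=1, q_{-2}=1, q_{-1}=0:
  i=0: a_0=5, p_0 = 5*1 + 0 = 5, q_0 = 5*0 + 1 = 1.
  i=1: a_1=3, p_1 = 3*5 + 1 = 16, q_1 = 3*1 + 0 = 3.
  i=2: a_2=5, p_2 = 5*16 + 5 = 85, q_2 = 5*3 + 1 = 16.
  i=3: a_3=4, p_3 = 4*85 + 16 = 356, q_3 = 4*16 + 3 = 67.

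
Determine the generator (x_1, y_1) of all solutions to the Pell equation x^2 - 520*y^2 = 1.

(x, y) = (6499, 285)

First expand sqrt(520) as a continued fraction. With x_i = (sqrt(520) + m_i)/d_i and (m_0, d_0) = (0, 1): a_0 = floor(sqrt(520)) = 22, since 22^2 = 484 <= 520 < 529 = 23^2.
Iterate m_{i+1} = d_i*a_i - m_i, d_{i+1} = (520 - m_{i+1}^2)/d_i, a_{i+1} = floor((a_0 + m_{i+1})/d_{i+1}):
  m_1 = 1*22 - 0 = 22, d_1 = (520 - 22^2)/1 = 36/1 = 36, a_1 = floor((22 + 22)/36) = 1.
  m_2 = 36*1 - 22 = 14, d_2 = (520 - 14^2)/36 = 324/36 = 9, a_2 = floor((22 + 14)/9) = 4.
  m_3 = 9*4 - 14 = 22, d_3 = (520 - 22^2)/9 = 36/9 = 4, a_3 = floor((22 + 22)/4) = 11.
  m_4 = 4*11 - 22 = 22, d_4 = (520 - 22^2)/4 = 36/4 = 9, a_4 = floor((22 + 22)/9) = 4.
  m_5 = 9*4 - 22 = 14, d_5 = (520 - 14^2)/9 = 324/9 = 36, a_5 = floor((22 + 14)/36) = 1.
  m_6 = 36*1 - 14 = 22, d_6 = (520 - 22^2)/36 = 36/36 = 1, a_6 = floor((22 + 22)/1) = 44.
  m_7 = 1*44 - 22 = 22, d_7 = (520 - 22^2)/1 = 36/1 = 36: (m_7, d_7) = (m_1, d_1) = (22, 36), so from here the quotients repeat a_1, ..., a_6; the period length is 6.
So sqrt(520) = [22; (1, 4, 11, 4, 1, 44)] with period length k = 6.
k is even, so the fundamental solution of x^2 - 520y^2 = 1 is (p_{k-1}, q_{k-1}) = (p_5, q_5); compute convergents through index 5.
Convergents (p_i = a_i*p_{i-1} + p_{i-2}, q_i = a_i*q_{i-1} + q_{i-2} with p_{-2}=0, p_{-1}=1, q_{-2}=1, q_{-1}=0):
  i=0: a_0=22, p_0 = 22*1 + 0 = 22, q_0 = 22*0 + 1 = 1.
  i=1: a_1=1, p_1 = 1*22 + 1 = 23, q_1 = 1*1 + 0 = 1.
  i=2: a_2=4, p_2 = 4*23 + 22 = 114, q_2 = 4*1 + 1 = 5.
  i=3: a_3=11, p_3 = 11*114 + 23 = 1277, q_3 = 11*5 + 1 = 56.
  i=4: a_4=4, p_4 = 4*1277 + 114 = 5222, q_4 = 4*56 + 5 = 229.
  i=5: a_5=1, p_5 = 1*5222 + 1277 = 6499, q_5 = 1*229 + 56 = 285.
Check: 6499^2 - 520*285^2 = 42237001 - 42237000 = 1, so (x, y) = (6499, 285) solves the equation, and by the theorem it is the least positive solution.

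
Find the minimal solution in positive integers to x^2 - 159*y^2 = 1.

First expand sqrt(159) as a continued fraction. With x_i = (sqrt(159) + m_i)/d_i and (m_0, d_0) = (0, 1): a_0 = floor(sqrt(159)) = 12, since 12^2 = 144 <= 159 < 169 = 13^2.
Iterate m_{i+1} = d_i*a_i - m_i, d_{i+1} = (159 - m_{i+1}^2)/d_i, a_{i+1} = floor((a_0 + m_{i+1})/d_{i+1}):
  m_1 = 1*12 - 0 = 12, d_1 = (159 - 12^2)/1 = 15/1 = 15, a_1 = floor((12 + 12)/15) = 1.
  m_2 = 15*1 - 12 = 3, d_2 = (159 - 3^2)/15 = 150/15 = 10, a_2 = floor((12 + 3)/10) = 1.
  m_3 = 10*1 - 3 = 7, d_3 = (159 - 7^2)/10 = 110/10 = 11, a_3 = floor((12 + 7)/11) = 1.
  m_4 = 11*1 - 7 = 4, d_4 = (159 - 4^2)/11 = 143/11 = 13, a_4 = floor((12 + 4)/13) = 1.
  m_5 = 13*1 - 4 = 9, d_5 = (159 - 9^2)/13 = 78/13 = 6, a_5 = floor((12 + 9)/6) = 3.
  m_6 = 6*3 - 9 = 9, d_6 = (159 - 9^2)/6 = 78/6 = 13, a_6 = floor((12 + 9)/13) = 1.
  m_7 = 13*1 - 9 = 4, d_7 = (159 - 4^2)/13 = 143/13 = 11, a_7 = floor((12 + 4)/11) = 1.
  m_8 = 11*1 - 4 = 7, d_8 = (159 - 7^2)/11 = 110/11 = 10, a_8 = floor((12 + 7)/10) = 1.
  m_9 = 10*1 - 7 = 3, d_9 = (159 - 3^2)/10 = 150/10 = 15, a_9 = floor((12 + 3)/15) = 1.
  m_10 = 15*1 - 3 = 12, d_10 = (159 - 12^2)/15 = 15/15 = 1, a_10 = floor((12 + 12)/1) = 24.
  m_11 = 1*24 - 12 = 12, d_11 = (159 - 12^2)/1 = 15/1 = 15: (m_11, d_11) = (m_1, d_1) = (12, 15), so from here the quotients repeat a_1, ..., a_10; the period length is 10.
So sqrt(159) = [12; (1, 1, 1, 1, 3, 1, 1, 1, 1, 24)] with period length k = 10.
k is even, so the fundamental solution of x^2 - 159y^2 = 1 is (p_{k-1}, q_{k-1}) = (p_9, q_9); compute convergents through index 9.
Convergents (p_i = a_i*p_{i-1} + p_{i-2}, q_i = a_i*q_{i-1} + q_{i-2} with p_{-2}=0, p_{-1}=1, q_{-2}=1, q_{-1}=0):
  i=0: a_0=12, p_0 = 12*1 + 0 = 12, q_0 = 12*0 + 1 = 1.
  i=1: a_1=1, p_1 = 1*12 + 1 = 13, q_1 = 1*1 + 0 = 1.
  i=2: a_2=1, p_2 = 1*13 + 12 = 25, q_2 = 1*1 + 1 = 2.
  i=3: a_3=1, p_3 = 1*25 + 13 = 38, q_3 = 1*2 + 1 = 3.
  i=4: a_4=1, p_4 = 1*38 + 25 = 63, q_4 = 1*3 + 2 = 5.
  i=5: a_5=3, p_5 = 3*63 + 38 = 227, q_5 = 3*5 + 3 = 18.
  i=6: a_6=1, p_6 = 1*227 + 63 = 290, q_6 = 1*18 + 5 = 23.
  i=7: a_7=1, p_7 = 1*290 + 227 = 517, q_7 = 1*23 + 18 = 41.
  i=8: a_8=1, p_8 = 1*517 + 290 = 807, q_8 = 1*41 + 23 = 64.
  i=9: a_9=1, p_9 = 1*807 + 517 = 1324, q_9 = 1*64 + 41 = 105.
Check: 1324^2 - 159*105^2 = 1752976 - 1752975 = 1, so (x, y) = (1324, 105) solves the equation, and by the theorem it is the least positive solution.

(x, y) = (1324, 105)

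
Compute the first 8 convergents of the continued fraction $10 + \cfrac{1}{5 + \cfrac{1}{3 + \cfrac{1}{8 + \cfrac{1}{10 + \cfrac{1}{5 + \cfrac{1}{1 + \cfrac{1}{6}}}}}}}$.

10/1, 51/5, 163/16, 1355/133, 13713/1346, 69920/6863, 83633/8209, 571718/56117

Using the convergent recurrence p_i = a_i*p_{i-1} + p_{i-2}, q_i = a_i*q_{i-1} + q_{i-2} with p_{-2}=0, p_{-1}=1, q_{-2}=1, q_{-1}=0:
  i=0: a_0=10, p_0 = 10*1 + 0 = 10, q_0 = 10*0 + 1 = 1.
  i=1: a_1=5, p_1 = 5*10 + 1 = 51, q_1 = 5*1 + 0 = 5.
  i=2: a_2=3, p_2 = 3*51 + 10 = 163, q_2 = 3*5 + 1 = 16.
  i=3: a_3=8, p_3 = 8*163 + 51 = 1355, q_3 = 8*16 + 5 = 133.
  i=4: a_4=10, p_4 = 10*1355 + 163 = 13713, q_4 = 10*133 + 16 = 1346.
  i=5: a_5=5, p_5 = 5*13713 + 1355 = 69920, q_5 = 5*1346 + 133 = 6863.
  i=6: a_6=1, p_6 = 1*69920 + 13713 = 83633, q_6 = 1*6863 + 1346 = 8209.
  i=7: a_7=6, p_7 = 6*83633 + 69920 = 571718, q_7 = 6*8209 + 6863 = 56117.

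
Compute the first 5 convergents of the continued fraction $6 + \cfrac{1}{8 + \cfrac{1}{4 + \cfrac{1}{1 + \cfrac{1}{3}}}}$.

6/1, 49/8, 202/33, 251/41, 955/156

Using the convergent recurrence p_i = a_i*p_{i-1} + p_{i-2}, q_i = a_i*q_{i-1} + q_{i-2} with p_{-2}=0, p_{-1}=1, q_{-2}=1, q_{-1}=0:
  i=0: a_0=6, p_0 = 6*1 + 0 = 6, q_0 = 6*0 + 1 = 1.
  i=1: a_1=8, p_1 = 8*6 + 1 = 49, q_1 = 8*1 + 0 = 8.
  i=2: a_2=4, p_2 = 4*49 + 6 = 202, q_2 = 4*8 + 1 = 33.
  i=3: a_3=1, p_3 = 1*202 + 49 = 251, q_3 = 1*33 + 8 = 41.
  i=4: a_4=3, p_4 = 3*251 + 202 = 955, q_4 = 3*41 + 33 = 156.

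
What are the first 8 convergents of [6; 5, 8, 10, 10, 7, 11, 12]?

6/1, 31/5, 254/41, 2571/415, 25964/4191, 184319/29752, 2053473/331463, 24825995/4007308

Using the convergent recurrence p_i = a_i*p_{i-1} + p_{i-2}, q_i = a_i*q_{i-1} + q_{i-2} with p_{-2}=0, p_{-1}=1, q_{-2}=1, q_{-1}=0:
  i=0: a_0=6, p_0 = 6*1 + 0 = 6, q_0 = 6*0 + 1 = 1.
  i=1: a_1=5, p_1 = 5*6 + 1 = 31, q_1 = 5*1 + 0 = 5.
  i=2: a_2=8, p_2 = 8*31 + 6 = 254, q_2 = 8*5 + 1 = 41.
  i=3: a_3=10, p_3 = 10*254 + 31 = 2571, q_3 = 10*41 + 5 = 415.
  i=4: a_4=10, p_4 = 10*2571 + 254 = 25964, q_4 = 10*415 + 41 = 4191.
  i=5: a_5=7, p_5 = 7*25964 + 2571 = 184319, q_5 = 7*4191 + 415 = 29752.
  i=6: a_6=11, p_6 = 11*184319 + 25964 = 2053473, q_6 = 11*29752 + 4191 = 331463.
  i=7: a_7=12, p_7 = 12*2053473 + 184319 = 24825995, q_7 = 12*331463 + 29752 = 4007308.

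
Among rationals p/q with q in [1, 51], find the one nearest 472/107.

Expand x = 472/107 as a continued fraction with the Euclidean algorithm:
  472 = 4*107 + 44, so a_0 = 4.
  107 = 2*44 + 19, so a_1 = 2.
  44 = 2*19 + 6, so a_2 = 2.
  19 = 3*6 + 1, so a_3 = 3.
  6 = 6*1 + 0, so a_4 = 6.
so x = [4; 2, 2, 3, 6].
Convergents (p_i = a_i*p_{i-1} + p_{i-2}, q_i = a_i*q_{i-1} + q_{i-2} with p_{-2}=0, p_{-1}=1, q_{-2}=1, q_{-1}=0), until the denominator exceeds 51:
  i=0: a_0=4, p_0 = 4*1 + 0 = 4, q_0 = 4*0 + 1 = 1.
  i=1: a_1=2, p_1 = 2*4 + 1 = 9, q_1 = 2*1 + 0 = 2.
  i=2: a_2=2, p_2 = 2*9 + 4 = 22, q_2 = 2*2 + 1 = 5.
  i=3: a_3=3, p_3 = 3*22 + 9 = 75, q_3 = 3*5 + 2 = 17.
  i=4: a_4=6, p_4 = 6*75 + 22 = 472, q_4 = 6*17 + 5 = 107.
q_4 = 107 > 51, so the last convergent with denominator <= 51 is p_3/q_3 = 75/17.
The closest fraction with denominator <= 51 is either p_3/q_3 or the intermediate fraction (k*p_3 + p_2)/(k*q_3 + q_2) with the largest k >= 1 whose denominator stays <= 51; these approach x as k grows, and every other convergent or intermediate fraction in range is farther away.
Largest k: floor((51 - q_2)/q_3) = floor((51 - 5)/17) = 2.
That gives (2*75 + 22)/(2*17 + 5) = 172/39.
Compare the errors: |x - 75/17| = |472*17 - 75*107|/(107*17) = 1/1819, and |x - 172/39| = |472*39 - 172*107|/(107*39) = 4/4173.
Cross-multiplying, 1*4173 = 4173 < 7276 = 4*1819, so 1/1819 is smaller: the convergent 75/17 is closer to x than 172/39.

75/17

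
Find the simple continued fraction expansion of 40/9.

Run the Euclidean algorithm on 40 and 9; the successive quotients are the partial quotients a_0, a_1, ... (each step inverts the fractional part left over by the previous one):
  40 = 4*9 + 4, so a_0 = 4.
  9 = 2*4 + 1, so a_1 = 2.
  4 = 4*1 + 0, so a_2 = 4.
The remainder reaches 0 after 3 divisions, so the expansion has 3 partial quotients, read off in order.

[4; 2, 4]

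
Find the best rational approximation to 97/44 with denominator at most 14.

Expand x = 97/44 as a continued fraction with the Euclidean algorithm:
  97 = 2*44 + 9, so a_0 = 2.
  44 = 4*9 + 8, so a_1 = 4.
  9 = 1*8 + 1, so a_2 = 1.
  8 = 8*1 + 0, so a_3 = 8.
so x = [2; 4, 1, 8].
Convergents (p_i = a_i*p_{i-1} + p_{i-2}, q_i = a_i*q_{i-1} + q_{i-2} with p_{-2}=0, p_{-1}=1, q_{-2}=1, q_{-1}=0), until the denominator exceeds 14:
  i=0: a_0=2, p_0 = 2*1 + 0 = 2, q_0 = 2*0 + 1 = 1.
  i=1: a_1=4, p_1 = 4*2 + 1 = 9, q_1 = 4*1 + 0 = 4.
  i=2: a_2=1, p_2 = 1*9 + 2 = 11, q_2 = 1*4 + 1 = 5.
  i=3: a_3=8, p_3 = 8*11 + 9 = 97, q_3 = 8*5 + 4 = 44.
q_3 = 44 > 14, so the last convergent with denominator <= 14 is p_2/q_2 = 11/5.
The closest fraction with denominator <= 14 is either p_2/q_2 or the intermediate fraction (k*p_2 + p_1)/(k*q_2 + q_1) with the largest k >= 1 whose denominator stays <= 14; these approach x as k grows, and every other convergent or intermediate fraction in range is farther away.
Largest k: floor((14 - q_1)/q_2) = floor((14 - 4)/5) = 2.
That gives (2*11 + 9)/(2*5 + 4) = 31/14.
Compare the errors: |x - 11/5| = |97*5 - 11*44|/(44*5) = 1/220, and |x - 31/14| = |97*14 - 31*44|/(44*14) = 6/616.
Cross-multiplying, 1*616 = 616 < 1320 = 6*220, so 1/220 is smaller: the convergent 11/5 is closer to x than 31/14.

11/5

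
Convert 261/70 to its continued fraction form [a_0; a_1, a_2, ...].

Run the Euclidean algorithm on 261 and 70; the successive quotients are the partial quotients a_0, a_1, ... (each step inverts the fractional part left over by the previous one):
  261 = 3*70 + 51, so a_0 = 3.
  70 = 1*51 + 19, so a_1 = 1.
  51 = 2*19 + 13, so a_2 = 2.
  19 = 1*13 + 6, so a_3 = 1.
  13 = 2*6 + 1, so a_4 = 2.
  6 = 6*1 + 0, so a_5 = 6.
The remainder reaches 0 after 6 divisions, so the expansion has 6 partial quotients, read off in order.

[3; 1, 2, 1, 2, 6]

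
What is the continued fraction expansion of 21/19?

Run the Euclidean algorithm on 21 and 19; the successive quotients are the partial quotients a_0, a_1, ... (each step inverts the fractional part left over by the previous one):
  21 = 1*19 + 2, so a_0 = 1.
  19 = 9*2 + 1, so a_1 = 9.
  2 = 2*1 + 0, so a_2 = 2.
The remainder reaches 0 after 3 divisions, so the expansion has 3 partial quotients, read off in order.

[1; 9, 2]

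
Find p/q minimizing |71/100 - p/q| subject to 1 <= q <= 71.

49/69

Expand x = 71/100 as a continued fraction with the Euclidean algorithm:
  71 = 0*100 + 71, so a_0 = 0.
  100 = 1*71 + 29, so a_1 = 1.
  71 = 2*29 + 13, so a_2 = 2.
  29 = 2*13 + 3, so a_3 = 2.
  13 = 4*3 + 1, so a_4 = 4.
  3 = 3*1 + 0, so a_5 = 3.
so x = [0; 1, 2, 2, 4, 3].
Convergents (p_i = a_i*p_{i-1} + p_{i-2}, q_i = a_i*q_{i-1} + q_{i-2} with p_{-2}=0, p_{-1}=1, q_{-2}=1, q_{-1}=0), until the denominator exceeds 71:
  i=0: a_0=0, p_0 = 0*1 + 0 = 0, q_0 = 0*0 + 1 = 1.
  i=1: a_1=1, p_1 = 1*0 + 1 = 1, q_1 = 1*1 + 0 = 1.
  i=2: a_2=2, p_2 = 2*1 + 0 = 2, q_2 = 2*1 + 1 = 3.
  i=3: a_3=2, p_3 = 2*2 + 1 = 5, q_3 = 2*3 + 1 = 7.
  i=4: a_4=4, p_4 = 4*5 + 2 = 22, q_4 = 4*7 + 3 = 31.
  i=5: a_5=3, p_5 = 3*22 + 5 = 71, q_5 = 3*31 + 7 = 100.
q_5 = 100 > 71, so the last convergent with denominator <= 71 is p_4/q_4 = 22/31.
The closest fraction with denominator <= 71 is either p_4/q_4 or the intermediate fraction (k*p_4 + p_3)/(k*q_4 + q_3) with the largest k >= 1 whose denominator stays <= 71; these approach x as k grows, and every other convergent or intermediate fraction in range is farther away.
Largest k: floor((71 - q_3)/q_4) = floor((71 - 7)/31) = 2.
That gives (2*22 + 5)/(2*31 + 7) = 49/69.
Compare the errors: |x - 22/31| = |71*31 - 22*100|/(100*31) = 1/3100, and |x - 49/69| = |71*69 - 49*100|/(100*69) = 1/6900.
Cross-multiplying, 1*3100 = 3100 < 6900 = 1*6900, so 1/6900 is smaller: the intermediate fraction 49/69 is closer to x than 22/31.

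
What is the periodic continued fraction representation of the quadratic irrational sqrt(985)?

Write x_i = (sqrt(985) + m_i)/d_i with (m_0, d_0) = (0, 1). a_0 = floor(sqrt(985)) = 31, since 31^2 = 961 <= 985 < 1024 = 32^2.
Iterate m_{i+1} = d_i*a_i - m_i, d_{i+1} = (985 - m_{i+1}^2)/d_i, a_{i+1} = floor((a_0 + m_{i+1})/d_{i+1}):
  m_1 = 1*31 - 0 = 31, d_1 = (985 - 31^2)/1 = 24/1 = 24, a_1 = floor((31 + 31)/24) = 2.
  m_2 = 24*2 - 31 = 17, d_2 = (985 - 17^2)/24 = 696/24 = 29, a_2 = floor((31 + 17)/29) = 1.
  m_3 = 29*1 - 17 = 12, d_3 = (985 - 12^2)/29 = 841/29 = 29, a_3 = floor((31 + 12)/29) = 1.
  m_4 = 29*1 - 12 = 17, d_4 = (985 - 17^2)/29 = 696/29 = 24, a_4 = floor((31 + 17)/24) = 2.
  m_5 = 24*2 - 17 = 31, d_5 = (985 - 31^2)/24 = 24/24 = 1, a_5 = floor((31 + 31)/1) = 62.
  m_6 = 1*62 - 31 = 31, d_6 = (985 - 31^2)/1 = 24/1 = 24: (m_6, d_6) = (m_1, d_1) = (31, 24), so from here the quotients repeat a_1, ..., a_5; the period length is 5.
Hence the expansion of sqrt(985) is a_0 = 31 followed by the repeating block 2, 1, 1, 2, 62 (period 5).

[31; (2, 1, 1, 2, 62)]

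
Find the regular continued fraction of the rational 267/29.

[9; 4, 1, 5]

Run the Euclidean algorithm on 267 and 29; the successive quotients are the partial quotients a_0, a_1, ... (each step inverts the fractional part left over by the previous one):
  267 = 9*29 + 6, so a_0 = 9.
  29 = 4*6 + 5, so a_1 = 4.
  6 = 1*5 + 1, so a_2 = 1.
  5 = 5*1 + 0, so a_3 = 5.
The remainder reaches 0 after 4 divisions, so the expansion has 4 partial quotients, read off in order.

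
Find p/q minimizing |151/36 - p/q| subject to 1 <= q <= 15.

21/5

Expand x = 151/36 as a continued fraction with the Euclidean algorithm:
  151 = 4*36 + 7, so a_0 = 4.
  36 = 5*7 + 1, so a_1 = 5.
  7 = 7*1 + 0, so a_2 = 7.
so x = [4; 5, 7].
Convergents (p_i = a_i*p_{i-1} + p_{i-2}, q_i = a_i*q_{i-1} + q_{i-2} with p_{-2}=0, p_{-1}=1, q_{-2}=1, q_{-1}=0), until the denominator exceeds 15:
  i=0: a_0=4, p_0 = 4*1 + 0 = 4, q_0 = 4*0 + 1 = 1.
  i=1: a_1=5, p_1 = 5*4 + 1 = 21, q_1 = 5*1 + 0 = 5.
  i=2: a_2=7, p_2 = 7*21 + 4 = 151, q_2 = 7*5 + 1 = 36.
q_2 = 36 > 15, so the last convergent with denominator <= 15 is p_1/q_1 = 21/5.
The closest fraction with denominator <= 15 is either p_1/q_1 or the intermediate fraction (k*p_1 + p_0)/(k*q_1 + q_0) with the largest k >= 1 whose denominator stays <= 15; these approach x as k grows, and every other convergent or intermediate fraction in range is farther away.
Largest k: floor((15 - q_0)/q_1) = floor((15 - 1)/5) = 2.
That gives (2*21 + 4)/(2*5 + 1) = 46/11.
Compare the errors: |x - 21/5| = |151*5 - 21*36|/(36*5) = 1/180, and |x - 46/11| = |151*11 - 46*36|/(36*11) = 5/396.
Cross-multiplying, 1*396 = 396 < 900 = 5*180, so 1/180 is smaller: the convergent 21/5 is closer to x than 46/11.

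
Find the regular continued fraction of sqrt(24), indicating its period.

Write x_i = (sqrt(24) + m_i)/d_i with (m_0, d_0) = (0, 1). a_0 = floor(sqrt(24)) = 4, since 4^2 = 16 <= 24 < 25 = 5^2.
Iterate m_{i+1} = d_i*a_i - m_i, d_{i+1} = (24 - m_{i+1}^2)/d_i, a_{i+1} = floor((a_0 + m_{i+1})/d_{i+1}):
  m_1 = 1*4 - 0 = 4, d_1 = (24 - 4^2)/1 = 8/1 = 8, a_1 = floor((4 + 4)/8) = 1.
  m_2 = 8*1 - 4 = 4, d_2 = (24 - 4^2)/8 = 8/8 = 1, a_2 = floor((4 + 4)/1) = 8.
  m_3 = 1*8 - 4 = 4, d_3 = (24 - 4^2)/1 = 8/1 = 8: (m_3, d_3) = (m_1, d_1) = (4, 8), so from here the quotients repeat a_1, a_2; the period length is 2.
Hence the expansion of sqrt(24) is a_0 = 4 followed by the repeating block 1, 8 (period 2).

[4; (1, 8)]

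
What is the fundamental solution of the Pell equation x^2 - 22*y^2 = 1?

First expand sqrt(22) as a continued fraction. With x_i = (sqrt(22) + m_i)/d_i and (m_0, d_0) = (0, 1): a_0 = floor(sqrt(22)) = 4, since 4^2 = 16 <= 22 < 25 = 5^2.
Iterate m_{i+1} = d_i*a_i - m_i, d_{i+1} = (22 - m_{i+1}^2)/d_i, a_{i+1} = floor((a_0 + m_{i+1})/d_{i+1}):
  m_1 = 1*4 - 0 = 4, d_1 = (22 - 4^2)/1 = 6/1 = 6, a_1 = floor((4 + 4)/6) = 1.
  m_2 = 6*1 - 4 = 2, d_2 = (22 - 2^2)/6 = 18/6 = 3, a_2 = floor((4 + 2)/3) = 2.
  m_3 = 3*2 - 2 = 4, d_3 = (22 - 4^2)/3 = 6/3 = 2, a_3 = floor((4 + 4)/2) = 4.
  m_4 = 2*4 - 4 = 4, d_4 = (22 - 4^2)/2 = 6/2 = 3, a_4 = floor((4 + 4)/3) = 2.
  m_5 = 3*2 - 4 = 2, d_5 = (22 - 2^2)/3 = 18/3 = 6, a_5 = floor((4 + 2)/6) = 1.
  m_6 = 6*1 - 2 = 4, d_6 = (22 - 4^2)/6 = 6/6 = 1, a_6 = floor((4 + 4)/1) = 8.
  m_7 = 1*8 - 4 = 4, d_7 = (22 - 4^2)/1 = 6/1 = 6: (m_7, d_7) = (m_1, d_1) = (4, 6), so from here the quotients repeat a_1, ..., a_6; the period length is 6.
So sqrt(22) = [4; (1, 2, 4, 2, 1, 8)] with period length k = 6.
k is even, so the fundamental solution of x^2 - 22y^2 = 1 is (p_{k-1}, q_{k-1}) = (p_5, q_5); compute convergents through index 5.
Convergents (p_i = a_i*p_{i-1} + p_{i-2}, q_i = a_i*q_{i-1} + q_{i-2} with p_{-2}=0, p_{-1}=1, q_{-2}=1, q_{-1}=0):
  i=0: a_0=4, p_0 = 4*1 + 0 = 4, q_0 = 4*0 + 1 = 1.
  i=1: a_1=1, p_1 = 1*4 + 1 = 5, q_1 = 1*1 + 0 = 1.
  i=2: a_2=2, p_2 = 2*5 + 4 = 14, q_2 = 2*1 + 1 = 3.
  i=3: a_3=4, p_3 = 4*14 + 5 = 61, q_3 = 4*3 + 1 = 13.
  i=4: a_4=2, p_4 = 2*61 + 14 = 136, q_4 = 2*13 + 3 = 29.
  i=5: a_5=1, p_5 = 1*136 + 61 = 197, q_5 = 1*29 + 13 = 42.
Check: 197^2 - 22*42^2 = 38809 - 38808 = 1, so (x, y) = (197, 42) solves the equation, and by the theorem it is the least positive solution.

(x, y) = (197, 42)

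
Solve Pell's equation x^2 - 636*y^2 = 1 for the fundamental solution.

First expand sqrt(636) as a continued fraction. With x_i = (sqrt(636) + m_i)/d_i and (m_0, d_0) = (0, 1): a_0 = floor(sqrt(636)) = 25, since 25^2 = 625 <= 636 < 676 = 26^2.
Iterate m_{i+1} = d_i*a_i - m_i, d_{i+1} = (636 - m_{i+1}^2)/d_i, a_{i+1} = floor((a_0 + m_{i+1})/d_{i+1}):
  m_1 = 1*25 - 0 = 25, d_1 = (636 - 25^2)/1 = 11/1 = 11, a_1 = floor((25 + 25)/11) = 4.
  m_2 = 11*4 - 25 = 19, d_2 = (636 - 19^2)/11 = 275/11 = 25, a_2 = floor((25 + 19)/25) = 1.
  m_3 = 25*1 - 19 = 6, d_3 = (636 - 6^2)/25 = 600/25 = 24, a_3 = floor((25 + 6)/24) = 1.
  m_4 = 24*1 - 6 = 18, d_4 = (636 - 18^2)/24 = 312/24 = 13, a_4 = floor((25 + 18)/13) = 3.
  m_5 = 13*3 - 18 = 21, d_5 = (636 - 21^2)/13 = 195/13 = 15, a_5 = floor((25 + 21)/15) = 3.
  m_6 = 15*3 - 21 = 24, d_6 = (636 - 24^2)/15 = 60/15 = 4, a_6 = floor((25 + 24)/4) = 12.
  m_7 = 4*12 - 24 = 24, d_7 = (636 - 24^2)/4 = 60/4 = 15, a_7 = floor((25 + 24)/15) = 3.
  m_8 = 15*3 - 24 = 21, d_8 = (636 - 21^2)/15 = 195/15 = 13, a_8 = floor((25 + 21)/13) = 3.
  m_9 = 13*3 - 21 = 18, d_9 = (636 - 18^2)/13 = 312/13 = 24, a_9 = floor((25 + 18)/24) = 1.
  m_10 = 24*1 - 18 = 6, d_10 = (636 - 6^2)/24 = 600/24 = 25, a_10 = floor((25 + 6)/25) = 1.
  m_11 = 25*1 - 6 = 19, d_11 = (636 - 19^2)/25 = 275/25 = 11, a_11 = floor((25 + 19)/11) = 4.
  m_12 = 11*4 - 19 = 25, d_12 = (636 - 25^2)/11 = 11/11 = 1, a_12 = floor((25 + 25)/1) = 50.
  m_13 = 1*50 - 25 = 25, d_13 = (636 - 25^2)/1 = 11/1 = 11: (m_13, d_13) = (m_1, d_1) = (25, 11), so from here the quotients repeat a_1, ..., a_12; the period length is 12.
So sqrt(636) = [25; (4, 1, 1, 3, 3, 12, 3, 3, 1, 1, 4, 50)] with period length k = 12.
k is even, so the fundamental solution of x^2 - 636y^2 = 1 is (p_{k-1}, q_{k-1}) = (p_11, q_11); compute convergents through index 11.
Convergents (p_i = a_i*p_{i-1} + p_{i-2}, q_i = a_i*q_{i-1} + q_{i-2} with p_{-2}=0, p_{-1}=1, q_{-2}=1, q_{-1}=0):
  i=0: a_0=25, p_0 = 25*1 + 0 = 25, q_0 = 25*0 + 1 = 1.
  i=1: a_1=4, p_1 = 4*25 + 1 = 101, q_1 = 4*1 + 0 = 4.
  i=2: a_2=1, p_2 = 1*101 + 25 = 126, q_2 = 1*4 + 1 = 5.
  i=3: a_3=1, p_3 = 1*126 + 101 = 227, q_3 = 1*5 + 4 = 9.
  i=4: a_4=3, p_4 = 3*227 + 126 = 807, q_4 = 3*9 + 5 = 32.
  i=5: a_5=3, p_5 = 3*807 + 227 = 2648, q_5 = 3*32 + 9 = 105.
  i=6: a_6=12, p_6 = 12*2648 + 807 = 32583, q_6 = 12*105 + 32 = 1292.
  i=7: a_7=3, p_7 = 3*32583 + 2648 = 100397, q_7 = 3*1292 + 105 = 3981.
  i=8: a_8=3, p_8 = 3*100397 + 32583 = 333774, q_8 = 3*3981 + 1292 = 13235.
  i=9: a_9=1, p_9 = 1*333774 + 100397 = 434171, q_9 = 1*13235 + 3981 = 17216.
  i=10: a_10=1, p_10 = 1*434171 + 333774 = 767945, q_10 = 1*17216 + 13235 = 30451.
  i=11: a_11=4, p_11 = 4*767945 + 434171 = 3505951, q_11 = 4*30451 + 17216 = 139020.
Check: 3505951^2 - 636*139020^2 = 12291692414401 - 12291692414400 = 1, so (x, y) = (3505951, 139020) solves the equation, and by the theorem it is the least positive solution.

(x, y) = (3505951, 139020)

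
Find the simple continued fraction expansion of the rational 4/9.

Run the Euclidean algorithm on 4 and 9; the successive quotients are the partial quotients a_0, a_1, ... (each step inverts the fractional part left over by the previous one):
  4 = 0*9 + 4, so a_0 = 0.
  9 = 2*4 + 1, so a_1 = 2.
  4 = 4*1 + 0, so a_2 = 4.
The remainder reaches 0 after 3 divisions, so the expansion has 3 partial quotients, read off in order.

[0; 2, 4]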